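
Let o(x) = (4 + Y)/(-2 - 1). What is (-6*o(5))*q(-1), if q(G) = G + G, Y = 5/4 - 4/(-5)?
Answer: -121/5 ≈ -24.200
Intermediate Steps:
Y = 41/20 (Y = 5*(1/4) - 4*(-1/5) = 5/4 + 4/5 = 41/20 ≈ 2.0500)
q(G) = 2*G
o(x) = -121/60 (o(x) = (4 + 41/20)/(-2 - 1) = (121/20)/(-3) = (121/20)*(-1/3) = -121/60)
(-6*o(5))*q(-1) = (-6*(-121/60))*(2*(-1)) = (121/10)*(-2) = -121/5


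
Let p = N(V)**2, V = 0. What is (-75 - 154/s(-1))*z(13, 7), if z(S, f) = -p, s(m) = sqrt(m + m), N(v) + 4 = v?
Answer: 1200 - 1232*I*sqrt(2) ≈ 1200.0 - 1742.3*I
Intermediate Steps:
N(v) = -4 + v
s(m) = sqrt(2)*sqrt(m) (s(m) = sqrt(2*m) = sqrt(2)*sqrt(m))
p = 16 (p = (-4 + 0)**2 = (-4)**2 = 16)
z(S, f) = -16 (z(S, f) = -1*16 = -16)
(-75 - 154/s(-1))*z(13, 7) = (-75 - 154*(-I*sqrt(2)/2))*(-16) = (-75 - (-77)*I*sqrt(2))*(-16) = (-75 + 77*I*sqrt(2))*(-16) = 1200 - 1232*I*sqrt(2)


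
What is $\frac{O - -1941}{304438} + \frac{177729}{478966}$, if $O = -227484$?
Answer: $- \frac{13479991809}{36453862777} \approx -0.36978$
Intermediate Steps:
$\frac{O - -1941}{304438} + \frac{177729}{478966} = \frac{-227484 - -1941}{304438} + \frac{177729}{478966} = \left(-227484 + 1941\right) \frac{1}{304438} + 177729 \cdot \frac{1}{478966} = \left(-225543\right) \frac{1}{304438} + \frac{177729}{478966} = - \frac{225543}{304438} + \frac{177729}{478966} = - \frac{13479991809}{36453862777}$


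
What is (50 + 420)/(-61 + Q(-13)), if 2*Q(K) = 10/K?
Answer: -3055/399 ≈ -7.6566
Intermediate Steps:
Q(K) = 5/K (Q(K) = (10/K)/2 = 5/K)
(50 + 420)/(-61 + Q(-13)) = (50 + 420)/(-61 + 5/(-13)) = 470/(-61 + 5*(-1/13)) = 470/(-61 - 5/13) = 470/(-798/13) = 470*(-13/798) = -3055/399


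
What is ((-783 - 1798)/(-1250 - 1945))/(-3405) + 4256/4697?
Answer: 6612684949/7299792225 ≈ 0.90587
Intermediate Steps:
((-783 - 1798)/(-1250 - 1945))/(-3405) + 4256/4697 = -2581/(-3195)*(-1/3405) + 4256*(1/4697) = -2581*(-1/3195)*(-1/3405) + 608/671 = (2581/3195)*(-1/3405) + 608/671 = -2581/10878975 + 608/671 = 6612684949/7299792225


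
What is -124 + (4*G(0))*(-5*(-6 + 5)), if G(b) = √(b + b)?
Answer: -124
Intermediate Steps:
G(b) = √2*√b (G(b) = √(2*b) = √2*√b)
-124 + (4*G(0))*(-5*(-6 + 5)) = -124 + (4*(√2*√0))*(-5*(-6 + 5)) = -124 + (4*(√2*0))*(-5*(-1)) = -124 + (4*0)*5 = -124 + 0*5 = -124 + 0 = -124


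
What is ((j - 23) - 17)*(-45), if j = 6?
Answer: 1530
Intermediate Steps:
((j - 23) - 17)*(-45) = ((6 - 23) - 17)*(-45) = (-17 - 17)*(-45) = -34*(-45) = 1530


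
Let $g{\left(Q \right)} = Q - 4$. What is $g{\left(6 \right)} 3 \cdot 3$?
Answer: $18$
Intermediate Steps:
$g{\left(Q \right)} = -4 + Q$ ($g{\left(Q \right)} = Q - 4 = -4 + Q$)
$g{\left(6 \right)} 3 \cdot 3 = \left(-4 + 6\right) 3 \cdot 3 = 2 \cdot 3 \cdot 3 = 6 \cdot 3 = 18$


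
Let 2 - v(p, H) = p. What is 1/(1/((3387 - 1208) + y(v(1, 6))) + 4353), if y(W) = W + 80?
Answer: 2260/9837781 ≈ 0.00022973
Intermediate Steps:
v(p, H) = 2 - p
y(W) = 80 + W
1/(1/((3387 - 1208) + y(v(1, 6))) + 4353) = 1/(1/((3387 - 1208) + (80 + (2 - 1*1))) + 4353) = 1/(1/(2179 + (80 + (2 - 1))) + 4353) = 1/(1/(2179 + (80 + 1)) + 4353) = 1/(1/(2179 + 81) + 4353) = 1/(1/2260 + 4353) = 1/(9837781/2260) = 2260/9837781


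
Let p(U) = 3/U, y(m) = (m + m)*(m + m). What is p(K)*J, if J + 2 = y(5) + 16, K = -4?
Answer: -171/2 ≈ -85.500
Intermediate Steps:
y(m) = 4*m² (y(m) = (2*m)*(2*m) = 4*m²)
J = 114 (J = -2 + (4*5² + 16) = -2 + (4*25 + 16) = -2 + (100 + 16) = -2 + 116 = 114)
p(K)*J = (3/(-4))*114 = (3*(-¼))*114 = -¾*114 = -171/2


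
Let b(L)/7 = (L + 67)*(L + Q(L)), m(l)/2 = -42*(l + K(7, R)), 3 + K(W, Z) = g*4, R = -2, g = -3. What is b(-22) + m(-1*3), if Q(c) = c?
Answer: -12348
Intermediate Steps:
K(W, Z) = -15 (K(W, Z) = -3 - 3*4 = -3 - 12 = -15)
m(l) = 1260 - 84*l (m(l) = 2*(-42*(l - 15)) = 2*(-42*(-15 + l)) = 2*(630 - 42*l) = 1260 - 84*l)
b(L) = 14*L*(67 + L) (b(L) = 7*((L + 67)*(L + L)) = 7*((67 + L)*(2*L)) = 7*(2*L*(67 + L)) = 14*L*(67 + L))
b(-22) + m(-1*3) = 14*(-22)*(67 - 22) + (1260 - (-84)*3) = 14*(-22)*45 + (1260 - 84*(-3)) = -13860 + (1260 + 252) = -13860 + 1512 = -12348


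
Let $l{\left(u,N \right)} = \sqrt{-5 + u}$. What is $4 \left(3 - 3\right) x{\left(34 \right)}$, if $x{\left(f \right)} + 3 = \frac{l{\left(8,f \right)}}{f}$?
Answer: $0$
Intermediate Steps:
$x{\left(f \right)} = -3 + \frac{\sqrt{3}}{f}$ ($x{\left(f \right)} = -3 + \frac{\sqrt{-5 + 8}}{f} = -3 + \frac{\sqrt{3}}{f}$)
$4 \left(3 - 3\right) x{\left(34 \right)} = 4 \left(3 - 3\right) \left(-3 + \frac{\sqrt{3}}{34}\right) = 4 \cdot 0 \left(-3 + \sqrt{3} \cdot \frac{1}{34}\right) = 0 \left(-3 + \frac{\sqrt{3}}{34}\right) = 0$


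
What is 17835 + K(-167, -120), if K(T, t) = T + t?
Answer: 17548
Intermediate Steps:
17835 + K(-167, -120) = 17835 + (-167 - 120) = 17835 - 287 = 17548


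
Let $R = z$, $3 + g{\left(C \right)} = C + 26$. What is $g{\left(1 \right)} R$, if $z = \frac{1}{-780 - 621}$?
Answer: $- \frac{8}{467} \approx -0.017131$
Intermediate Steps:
$g{\left(C \right)} = 23 + C$ ($g{\left(C \right)} = -3 + \left(C + 26\right) = -3 + \left(26 + C\right) = 23 + C$)
$z = - \frac{1}{1401}$ ($z = \frac{1}{-1401} = - \frac{1}{1401} \approx -0.00071378$)
$R = - \frac{1}{1401} \approx -0.00071378$
$g{\left(1 \right)} R = \left(23 + 1\right) \left(- \frac{1}{1401}\right) = 24 \left(- \frac{1}{1401}\right) = - \frac{8}{467}$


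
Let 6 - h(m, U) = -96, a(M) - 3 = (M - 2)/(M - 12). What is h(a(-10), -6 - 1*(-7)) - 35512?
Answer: -35410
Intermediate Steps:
a(M) = 3 + (-2 + M)/(-12 + M) (a(M) = 3 + (M - 2)/(M - 12) = 3 + (-2 + M)/(-12 + M))
h(m, U) = 102 (h(m, U) = 6 - 1*(-96) = 6 + 96 = 102)
h(a(-10), -6 - 1*(-7)) - 35512 = 102 - 35512 = -35410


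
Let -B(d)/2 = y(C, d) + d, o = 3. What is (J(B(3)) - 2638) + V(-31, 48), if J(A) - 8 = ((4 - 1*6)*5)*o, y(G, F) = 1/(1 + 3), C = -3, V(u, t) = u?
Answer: -2691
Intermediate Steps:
y(G, F) = 1/4
B(d) = -1/2 - 2*d (B(d) = -2*(1/4 + d) = -1/2 - 2*d)
J(A) = -22 (J(A) = 8 + ((4 - 1*6)*5)*3 = 8 + ((4 - 6)*5)*3 = 8 - 2*5*3 = 8 - 10*3 = 8 - 30 = -22)
(J(B(3)) - 2638) + V(-31, 48) = (-22 - 2638) - 31 = -2660 - 31 = -2691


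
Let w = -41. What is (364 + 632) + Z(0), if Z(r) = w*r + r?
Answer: 996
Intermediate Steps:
Z(r) = -40*r (Z(r) = -41*r + r = -40*r)
(364 + 632) + Z(0) = (364 + 632) - 40*0 = 996 + 0 = 996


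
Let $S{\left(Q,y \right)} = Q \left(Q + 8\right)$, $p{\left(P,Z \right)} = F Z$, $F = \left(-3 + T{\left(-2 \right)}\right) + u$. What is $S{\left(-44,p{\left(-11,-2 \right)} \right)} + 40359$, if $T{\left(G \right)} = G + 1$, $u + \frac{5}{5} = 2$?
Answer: $41943$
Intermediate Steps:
$u = 1$ ($u = -1 + 2 = 1$)
$T{\left(G \right)} = 1 + G$
$F = -3$ ($F = \left(-3 + \left(1 - 2\right)\right) + 1 = \left(-3 - 1\right) + 1 = -4 + 1 = -3$)
$p{\left(P,Z \right)} = - 3 Z$
$S{\left(Q,y \right)} = Q \left(8 + Q\right)$
$S{\left(-44,p{\left(-11,-2 \right)} \right)} + 40359 = - 44 \left(8 - 44\right) + 40359 = \left(-44\right) \left(-36\right) + 40359 = 1584 + 40359 = 41943$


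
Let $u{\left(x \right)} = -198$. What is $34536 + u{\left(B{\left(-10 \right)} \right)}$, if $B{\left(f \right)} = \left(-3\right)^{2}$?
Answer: $34338$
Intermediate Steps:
$B{\left(f \right)} = 9$
$34536 + u{\left(B{\left(-10 \right)} \right)} = 34536 - 198 = 34338$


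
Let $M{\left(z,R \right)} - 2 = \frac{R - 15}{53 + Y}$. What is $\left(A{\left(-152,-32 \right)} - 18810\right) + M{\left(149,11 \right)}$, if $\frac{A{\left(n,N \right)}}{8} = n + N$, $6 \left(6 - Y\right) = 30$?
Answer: $- \frac{547562}{27} \approx -20280.0$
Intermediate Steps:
$Y = 1$ ($Y = 6 - 5 = 1$)
$M{\left(z,R \right)} = \frac{31}{18} + \frac{R}{54}$ ($M{\left(z,R \right)} = 2 + \frac{R - 15}{53 + 1} = 2 + \frac{-15 + R}{54} = 2 + \left(-15 + R\right) \frac{1}{54} = 2 + \left(- \frac{5}{18} + \frac{R}{54}\right) = \frac{31}{18} + \frac{R}{54}$)
$A{\left(n,N \right)} = 8 N + 8 n$ ($A{\left(n,N \right)} = 8 \left(n + N\right) = 8 \left(N + n\right) = 8 N + 8 n$)
$\left(A{\left(-152,-32 \right)} - 18810\right) + M{\left(149,11 \right)} = \left(\left(8 \left(-32\right) + 8 \left(-152\right)\right) - 18810\right) + \left(\frac{31}{18} + \frac{1}{54} \cdot 11\right) = \left(\left(-256 - 1216\right) - 18810\right) + \left(\frac{31}{18} + \frac{11}{54}\right) = \left(-1472 - 18810\right) + \frac{52}{27} = -20282 + \frac{52}{27} = - \frac{547562}{27}$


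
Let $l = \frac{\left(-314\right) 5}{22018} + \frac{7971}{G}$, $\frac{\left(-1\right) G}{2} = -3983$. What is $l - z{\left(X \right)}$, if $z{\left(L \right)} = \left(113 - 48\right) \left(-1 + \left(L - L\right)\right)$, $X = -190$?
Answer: $\frac{5781849539}{87697694} \approx 65.929$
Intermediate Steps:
$G = 7966$ ($G = \left(-2\right) \left(-3983\right) = 7966$)
$l = \frac{81499429}{87697694}$ ($l = \frac{\left(-314\right) 5}{22018} + \frac{7971}{7966} = \left(-1570\right) \frac{1}{22018} + 7971 \cdot \frac{1}{7966} = - \frac{785}{11009} + \frac{7971}{7966} = \frac{81499429}{87697694} \approx 0.92932$)
$z{\left(L \right)} = -65$ ($z{\left(L \right)} = 65 \left(-1 + 0\right) = 65 \left(-1\right) = -65$)
$l - z{\left(X \right)} = \frac{81499429}{87697694} - -65 = \frac{81499429}{87697694} + 65 = \frac{5781849539}{87697694}$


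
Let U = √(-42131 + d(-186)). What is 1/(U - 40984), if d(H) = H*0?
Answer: -40984/1679730387 - I*√42131/1679730387 ≈ -2.4399e-5 - 1.222e-7*I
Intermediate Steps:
d(H) = 0
U = I*√42131 (U = √(-42131 + 0) = √(-42131) = I*√42131 ≈ 205.26*I)
1/(U - 40984) = 1/(I*√42131 - 40984) = 1/(-40984 + I*√42131)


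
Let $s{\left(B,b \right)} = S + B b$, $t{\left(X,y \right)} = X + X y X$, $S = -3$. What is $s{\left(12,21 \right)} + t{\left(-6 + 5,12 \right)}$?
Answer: $260$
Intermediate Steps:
$t{\left(X,y \right)} = X + y X^{2}$
$s{\left(B,b \right)} = -3 + B b$
$s{\left(12,21 \right)} + t{\left(-6 + 5,12 \right)} = \left(-3 + 12 \cdot 21\right) + \left(-6 + 5\right) \left(1 + \left(-6 + 5\right) 12\right) = \left(-3 + 252\right) - \left(1 - 12\right) = 249 - \left(1 - 12\right) = 249 - -11 = 249 + 11 = 260$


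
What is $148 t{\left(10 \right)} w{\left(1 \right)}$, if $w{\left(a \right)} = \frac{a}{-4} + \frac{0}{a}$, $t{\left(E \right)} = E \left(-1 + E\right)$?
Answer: $-3330$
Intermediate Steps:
$w{\left(a \right)} = - \frac{a}{4}$ ($w{\left(a \right)} = a \left(- \frac{1}{4}\right) + 0 = - \frac{a}{4} + 0 = - \frac{a}{4}$)
$148 t{\left(10 \right)} w{\left(1 \right)} = 148 \cdot 10 \left(-1 + 10\right) \left(\left(- \frac{1}{4}\right) 1\right) = 148 \cdot 10 \cdot 9 \left(- \frac{1}{4}\right) = 148 \cdot 90 \left(- \frac{1}{4}\right) = 13320 \left(- \frac{1}{4}\right) = -3330$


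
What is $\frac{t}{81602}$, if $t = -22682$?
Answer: $- \frac{11341}{40801} \approx -0.27796$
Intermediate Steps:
$\frac{t}{81602} = - \frac{22682}{81602} = \left(-22682\right) \frac{1}{81602} = - \frac{11341}{40801}$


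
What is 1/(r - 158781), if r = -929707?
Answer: -1/1088488 ≈ -9.1871e-7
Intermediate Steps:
1/(r - 158781) = 1/(-929707 - 158781) = 1/(-1088488) = -1/1088488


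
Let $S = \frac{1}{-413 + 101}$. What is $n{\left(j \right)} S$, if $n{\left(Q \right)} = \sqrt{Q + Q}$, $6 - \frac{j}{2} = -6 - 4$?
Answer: $- \frac{1}{39} \approx -0.025641$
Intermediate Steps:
$S = - \frac{1}{312}$ ($S = \frac{1}{-312} = - \frac{1}{312} \approx -0.0032051$)
$j = 32$ ($j = 12 - 2 \left(-6 - 4\right) = 12 - -20 = 12 + 20 = 32$)
$n{\left(Q \right)} = \sqrt{2} \sqrt{Q}$ ($n{\left(Q \right)} = \sqrt{2 Q} = \sqrt{2} \sqrt{Q}$)
$n{\left(j \right)} S = \sqrt{2} \sqrt{32} \left(- \frac{1}{312}\right) = \sqrt{2} \cdot 4 \sqrt{2} \left(- \frac{1}{312}\right) = 8 \left(- \frac{1}{312}\right) = - \frac{1}{39}$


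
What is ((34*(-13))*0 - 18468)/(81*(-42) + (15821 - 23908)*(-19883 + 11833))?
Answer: -4617/16274237 ≈ -0.00028370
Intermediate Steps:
((34*(-13))*0 - 18468)/(81*(-42) + (15821 - 23908)*(-19883 + 11833)) = (-442*0 - 18468)/(-3402 - 8087*(-8050)) = (0 - 18468)/(-3402 + 65100350) = -18468/65096948 = -18468*1/65096948 = -4617/16274237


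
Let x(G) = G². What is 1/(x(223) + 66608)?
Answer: 1/116337 ≈ 8.5957e-6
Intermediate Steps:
1/(x(223) + 66608) = 1/(223² + 66608) = 1/(49729 + 66608) = 1/116337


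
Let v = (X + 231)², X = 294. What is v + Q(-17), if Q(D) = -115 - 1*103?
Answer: 275407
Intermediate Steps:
v = 275625 (v = (294 + 231)² = 525² = 275625)
Q(D) = -218 (Q(D) = -115 - 103 = -218)
v + Q(-17) = 275625 - 218 = 275407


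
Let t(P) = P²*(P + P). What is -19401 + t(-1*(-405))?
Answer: 132840849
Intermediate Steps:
t(P) = 2*P³ (t(P) = P²*(2*P) = 2*P³)
-19401 + t(-1*(-405)) = -19401 + 2*(-1*(-405))³ = -19401 + 2*405³ = -19401 + 2*66430125 = -19401 + 132860250 = 132840849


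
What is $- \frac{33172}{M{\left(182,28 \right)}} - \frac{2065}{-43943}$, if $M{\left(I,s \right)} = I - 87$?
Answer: $- \frac{1457481021}{4174585} \approx -349.13$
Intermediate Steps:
$M{\left(I,s \right)} = -87 + I$
$- \frac{33172}{M{\left(182,28 \right)}} - \frac{2065}{-43943} = - \frac{33172}{-87 + 182} - \frac{2065}{-43943} = - \frac{33172}{95} - - \frac{2065}{43943} = \left(-33172\right) \frac{1}{95} + \frac{2065}{43943} = - \frac{33172}{95} + \frac{2065}{43943} = - \frac{1457481021}{4174585}$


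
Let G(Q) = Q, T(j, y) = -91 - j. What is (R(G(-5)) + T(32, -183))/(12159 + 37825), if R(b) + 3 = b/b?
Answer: -125/49984 ≈ -0.0025008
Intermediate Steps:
R(b) = -2 (R(b) = -3 + b/b = -3 + 1 = -2)
(R(G(-5)) + T(32, -183))/(12159 + 37825) = (-2 + (-91 - 1*32))/(12159 + 37825) = (-2 + (-91 - 32))/49984 = (-2 - 123)*(1/49984) = -125*1/49984 = -125/49984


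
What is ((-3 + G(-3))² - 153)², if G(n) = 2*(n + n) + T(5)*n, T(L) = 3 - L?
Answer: 5184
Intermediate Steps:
G(n) = 2*n (G(n) = 2*(n + n) + (3 - 1*5)*n = 2*(2*n) + (3 - 5)*n = 4*n - 2*n = 2*n)
((-3 + G(-3))² - 153)² = ((-3 + 2*(-3))² - 153)² = ((-3 - 6)² - 153)² = ((-9)² - 153)² = (81 - 153)² = (-72)² = 5184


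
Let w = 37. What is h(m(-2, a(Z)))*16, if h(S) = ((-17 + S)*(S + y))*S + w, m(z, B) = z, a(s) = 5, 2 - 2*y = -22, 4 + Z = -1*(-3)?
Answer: 6672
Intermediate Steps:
Z = -1 (Z = -4 - 1*(-3) = -4 + 3 = -1)
y = 12 (y = 1 - ½*(-22) = 1 + 11 = 12)
h(S) = 37 + S*(-17 + S)*(12 + S) (h(S) = ((-17 + S)*(S + 12))*S + 37 = ((-17 + S)*(12 + S))*S + 37 = S*(-17 + S)*(12 + S) + 37 = 37 + S*(-17 + S)*(12 + S))
h(m(-2, a(Z)))*16 = (37 + (-2)³ - 204*(-2) - 5*(-2)²)*16 = (37 - 8 + 408 - 5*4)*16 = (37 - 8 + 408 - 20)*16 = 417*16 = 6672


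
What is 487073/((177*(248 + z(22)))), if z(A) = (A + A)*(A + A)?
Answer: 487073/386568 ≈ 1.2600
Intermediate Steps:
z(A) = 4*A² (z(A) = (2*A)*(2*A) = 4*A²)
487073/((177*(248 + z(22)))) = 487073/((177*(248 + 4*22²))) = 487073/((177*(248 + 4*484))) = 487073/((177*(248 + 1936))) = 487073/((177*2184)) = 487073/386568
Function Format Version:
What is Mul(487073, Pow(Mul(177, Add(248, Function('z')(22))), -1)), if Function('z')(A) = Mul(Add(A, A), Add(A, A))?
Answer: Rational(487073, 386568) ≈ 1.2600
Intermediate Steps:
Function('z')(A) = Mul(4, Pow(A, 2)) (Function('z')(A) = Mul(Mul(2, A), Mul(2, A)) = Mul(4, Pow(A, 2)))
Mul(487073, Pow(Mul(177, Add(248, Function('z')(22))), -1)) = Mul(487073, Pow(Mul(177, Add(248, Mul(4, Pow(22, 2)))), -1)) = Mul(487073, Pow(Mul(177, Add(248, Mul(4, 484))), -1)) = Mul(487073, Pow(Mul(177, Add(248, 1936)), -1)) = Mul(487073, Pow(Mul(177, 2184), -1)) = Mul(487073, Pow(386568, -1)) = Mul(487073, Rational(1, 386568)) = Rational(487073, 386568)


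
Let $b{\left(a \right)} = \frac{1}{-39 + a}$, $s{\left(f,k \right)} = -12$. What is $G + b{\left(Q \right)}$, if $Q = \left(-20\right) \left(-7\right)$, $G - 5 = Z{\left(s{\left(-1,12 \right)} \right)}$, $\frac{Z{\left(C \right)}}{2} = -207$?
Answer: $- \frac{41308}{101} \approx -408.99$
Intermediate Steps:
$Z{\left(C \right)} = -414$ ($Z{\left(C \right)} = 2 \left(-207\right) = -414$)
$G = -409$ ($G = 5 - 414 = -409$)
$Q = 140$
$G + b{\left(Q \right)} = -409 + \frac{1}{-39 + 140} = -409 + \frac{1}{101} = - \frac{41308}{101}$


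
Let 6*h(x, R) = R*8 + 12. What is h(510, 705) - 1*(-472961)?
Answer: 473903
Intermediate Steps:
h(x, R) = 2 + 4*R/3 (h(x, R) = (R*8 + 12)/6 = (8*R + 12)/6 = (12 + 8*R)/6 = 2 + 4*R/3)
h(510, 705) - 1*(-472961) = (2 + (4/3)*705) - 1*(-472961) = (2 + 940) + 472961 = 942 + 472961 = 473903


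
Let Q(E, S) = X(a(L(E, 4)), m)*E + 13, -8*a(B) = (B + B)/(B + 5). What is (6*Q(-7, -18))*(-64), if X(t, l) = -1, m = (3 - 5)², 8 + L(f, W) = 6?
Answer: -7680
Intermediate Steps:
L(f, W) = -2 (L(f, W) = -8 + 6 = -2)
m = 4 (m = (-2)² = 4)
a(B) = -B/(4*(5 + B)) (a(B) = -(B + B)/(8*(B + 5)) = -2*B/(8*(5 + B)) = -B/(4*(5 + B)))
Q(E, S) = 13 - E (Q(E, S) = -E + 13 = 13 - E)
(6*Q(-7, -18))*(-64) = (6*(13 - 1*(-7)))*(-64) = (6*(13 + 7))*(-64) = (6*20)*(-64) = 120*(-64) = -7680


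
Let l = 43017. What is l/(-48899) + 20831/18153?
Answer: 237727468/887663547 ≈ 0.26781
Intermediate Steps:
l/(-48899) + 20831/18153 = 43017/(-48899) + 20831/18153 = 43017*(-1/48899) + 20831*(1/18153) = -43017/48899 + 20831/18153 = 237727468/887663547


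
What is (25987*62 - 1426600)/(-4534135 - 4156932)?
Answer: -184594/8691067 ≈ -0.021240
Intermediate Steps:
(25987*62 - 1426600)/(-4534135 - 4156932) = (1611194 - 1426600)/(-8691067) = 184594*(-1/8691067) = -184594/8691067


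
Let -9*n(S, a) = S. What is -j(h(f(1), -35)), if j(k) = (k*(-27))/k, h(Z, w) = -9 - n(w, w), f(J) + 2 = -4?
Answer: 27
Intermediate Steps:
n(S, a) = -S/9
f(J) = -6 (f(J) = -2 - 4 = -6)
h(Z, w) = -9 + w/9 (h(Z, w) = -9 - (-1)*w/9 = -9 + w/9)
j(k) = -27 (j(k) = (-27*k)/k = -27)
-j(h(f(1), -35)) = -1*(-27) = 27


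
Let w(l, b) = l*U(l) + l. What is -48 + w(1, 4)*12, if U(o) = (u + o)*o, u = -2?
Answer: -48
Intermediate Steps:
U(o) = o*(-2 + o) (U(o) = (-2 + o)*o = o*(-2 + o))
w(l, b) = l + l**2*(-2 + l) (w(l, b) = l*(l*(-2 + l)) + l = l**2*(-2 + l) + l = l + l**2*(-2 + l))
-48 + w(1, 4)*12 = -48 + (1*(1 + 1*(-2 + 1)))*12 = -48 + (1*(1 + 1*(-1)))*12 = -48 + (1*(1 - 1))*12 = -48 + (1*0)*12 = -48 + 0*12 = -48 + 0 = -48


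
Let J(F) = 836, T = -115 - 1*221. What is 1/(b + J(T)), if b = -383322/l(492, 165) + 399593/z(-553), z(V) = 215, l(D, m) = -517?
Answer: 111155/381929391 ≈ 0.00029104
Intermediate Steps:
T = -336 (T = -115 - 221 = -336)
b = 289003811/111155 (b = -383322/(-517) + 399593/215 = -383322*(-1/517) + 399593*(1/215) = 383322/517 + 399593/215 = 289003811/111155 ≈ 2600.0)
1/(b + J(T)) = 1/(289003811/111155 + 836) = 1/(381929391/111155) = 111155/381929391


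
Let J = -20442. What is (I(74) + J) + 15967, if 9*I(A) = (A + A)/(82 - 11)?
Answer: -2859377/639 ≈ -4474.8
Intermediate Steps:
I(A) = 2*A/639 (I(A) = ((A + A)/(82 - 11))/9 = ((2*A)/71)/9 = ((2*A)*(1/71))/9 = (2*A/71)/9 = 2*A/639)
(I(74) + J) + 15967 = ((2/639)*74 - 20442) + 15967 = (148/639 - 20442) + 15967 = -13062290/639 + 15967 = -2859377/639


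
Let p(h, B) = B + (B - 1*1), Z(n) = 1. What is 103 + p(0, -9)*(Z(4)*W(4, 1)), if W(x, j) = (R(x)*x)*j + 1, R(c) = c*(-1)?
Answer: 388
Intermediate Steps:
R(c) = -c
W(x, j) = 1 - j*x**2 (W(x, j) = ((-x)*x)*j + 1 = (-x**2)*j + 1 = -j*x**2 + 1 = 1 - j*x**2)
p(h, B) = -1 + 2*B (p(h, B) = B + (B - 1) = B + (-1 + B) = -1 + 2*B)
103 + p(0, -9)*(Z(4)*W(4, 1)) = 103 + (-1 + 2*(-9))*(1*(1 - 1*1*4**2)) = 103 + (-1 - 18)*(1*(1 - 1*1*16)) = 103 - 19*(1 - 16) = 103 - 19*(-15) = 103 + 285 = 388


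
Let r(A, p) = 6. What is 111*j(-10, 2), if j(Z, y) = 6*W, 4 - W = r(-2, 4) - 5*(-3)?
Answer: -11322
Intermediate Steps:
W = -17 (W = 4 - (6 - 5*(-3)) = 4 - (6 + 15) = 4 - 1*21 = 4 - 21 = -17)
j(Z, y) = -102 (j(Z, y) = 6*(-17) = -102)
111*j(-10, 2) = 111*(-102) = -11322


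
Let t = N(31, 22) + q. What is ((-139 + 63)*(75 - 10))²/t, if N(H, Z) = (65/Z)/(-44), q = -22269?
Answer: -139779200/127553 ≈ -1095.9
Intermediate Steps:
N(H, Z) = -65/(44*Z) (N(H, Z) = (65/Z)*(-1/44) = -65/(44*Z))
t = -21556457/968 (t = -65/44/22 - 22269 = -65/44*1/22 - 22269 = -65/968 - 22269 = -21556457/968 ≈ -22269.)
((-139 + 63)*(75 - 10))²/t = ((-139 + 63)*(75 - 10))²/(-21556457/968) = (-76*65)²*(-968/21556457) = (-4940)²*(-968/21556457) = 24403600*(-968/21556457) = -139779200/127553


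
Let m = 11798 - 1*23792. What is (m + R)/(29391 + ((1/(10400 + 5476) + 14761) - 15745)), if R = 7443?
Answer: -72251676/450989533 ≈ -0.16021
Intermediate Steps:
m = -11994 (m = 11798 - 23792 = -11994)
(m + R)/(29391 + ((1/(10400 + 5476) + 14761) - 15745)) = (-11994 + 7443)/(29391 + ((1/(10400 + 5476) + 14761) - 15745)) = -4551/(29391 + ((1/15876 + 14761) - 15745)) = -4551/(29391 + (234345637/15876 - 15745)) = -4551/(29391 - 15621983/15876) = -4551/450989533/15876 = -4551*15876/450989533 = -72251676/450989533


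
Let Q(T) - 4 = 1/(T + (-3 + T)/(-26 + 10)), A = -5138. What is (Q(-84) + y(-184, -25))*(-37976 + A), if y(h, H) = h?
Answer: 9755663464/1257 ≈ 7.7611e+6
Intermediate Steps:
Q(T) = 4 + 1/(3/16 + 15*T/16) (Q(T) = 4 + 1/(T + (-3 + T)/(-26 + 10)) = 4 + 1/(T + (-3 + T)/(-16)) = 4 + 1/(T + (-3 + T)*(-1/16)) = 4 + 1/(T + (3/16 - T/16)) = 4 + 1/(3/16 + 15*T/16))
(Q(-84) + y(-184, -25))*(-37976 + A) = (4*(7 + 15*(-84))/(3*(1 + 5*(-84))) - 184)*(-37976 - 5138) = (4*(7 - 1260)/(3*(1 - 420)) - 184)*(-43114) = ((4/3)*(-1253)/(-419) - 184)*(-43114) = ((4/3)*(-1/419)*(-1253) - 184)*(-43114) = (5012/1257 - 184)*(-43114) = -226276/1257*(-43114) = 9755663464/1257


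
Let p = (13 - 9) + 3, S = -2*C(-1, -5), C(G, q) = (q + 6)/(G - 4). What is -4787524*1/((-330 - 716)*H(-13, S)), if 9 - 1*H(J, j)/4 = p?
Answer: 1196881/2092 ≈ 572.12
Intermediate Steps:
C(G, q) = (6 + q)/(-4 + G)
S = ⅖ (S = -2*(6 - 5)/(-4 - 1) = -2/(-5) = -(-2)/5 = -2*(-⅕) = ⅖ ≈ 0.40000)
p = 7 (p = 4 + 3 = 7)
H(J, j) = 8 (H(J, j) = 36 - 4*7 = 36 - 28 = 8)
-4787524*1/((-330 - 716)*H(-13, S)) = -4787524*1/(8*(-330 - 716)) = -4787524/(8*(-1046)) = -4787524/(-8368) = -4787524*(-1/8368) = 1196881/2092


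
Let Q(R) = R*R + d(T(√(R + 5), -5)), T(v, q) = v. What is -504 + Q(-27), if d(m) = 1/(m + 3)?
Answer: 6978/31 - I*√22/31 ≈ 225.1 - 0.1513*I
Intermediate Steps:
d(m) = 1/(3 + m)
Q(R) = R² + 1/(3 + √(5 + R)) (Q(R) = R*R + 1/(3 + √(R + 5)) = R² + 1/(3 + √(5 + R)))
-504 + Q(-27) = -504 + ((-27)² + 1/(3 + √(5 - 27))) = -504 + (729 + 1/(3 + √(-22))) = -504 + (729 + 1/(3 + I*√22)) = 225 + 1/(3 + I*√22)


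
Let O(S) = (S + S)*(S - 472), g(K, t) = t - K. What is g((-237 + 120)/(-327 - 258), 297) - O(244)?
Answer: 557804/5 ≈ 1.1156e+5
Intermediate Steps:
O(S) = 2*S*(-472 + S) (O(S) = (2*S)*(-472 + S) = 2*S*(-472 + S))
g((-237 + 120)/(-327 - 258), 297) - O(244) = (297 - (-237 + 120)/(-327 - 258)) - 2*244*(-472 + 244) = (297 - (-117)/(-585)) - 2*244*(-228) = (297 - (-117)*(-1)/585) - 1*(-111264) = (297 - 1*1/5) + 111264 = (297 - 1/5) + 111264 = 1484/5 + 111264 = 557804/5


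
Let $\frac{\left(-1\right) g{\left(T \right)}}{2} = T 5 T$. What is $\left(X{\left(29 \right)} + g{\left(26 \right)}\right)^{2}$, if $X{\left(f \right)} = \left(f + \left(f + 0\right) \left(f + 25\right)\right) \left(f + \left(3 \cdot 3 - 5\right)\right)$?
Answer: $2104515625$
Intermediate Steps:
$X{\left(f \right)} = \left(4 + f\right) \left(f + f \left(25 + f\right)\right)$ ($X{\left(f \right)} = \left(f + f \left(25 + f\right)\right) \left(f + \left(9 - 5\right)\right) = \left(f + f \left(25 + f\right)\right) \left(f + 4\right) = \left(f + f \left(25 + f\right)\right) \left(4 + f\right) = \left(4 + f\right) \left(f + f \left(25 + f\right)\right)$)
$g{\left(T \right)} = - 10 T^{2}$ ($g{\left(T \right)} = - 2 T 5 T = - 2 \cdot 5 T T = - 2 \cdot 5 T^{2} = - 10 T^{2}$)
$\left(X{\left(29 \right)} + g{\left(26 \right)}\right)^{2} = \left(29 \left(104 + 29^{2} + 30 \cdot 29\right) - 10 \cdot 26^{2}\right)^{2} = \left(29 \left(104 + 841 + 870\right) - 6760\right)^{2} = \left(29 \cdot 1815 - 6760\right)^{2} = \left(52635 - 6760\right)^{2} = 45875^{2} = 2104515625$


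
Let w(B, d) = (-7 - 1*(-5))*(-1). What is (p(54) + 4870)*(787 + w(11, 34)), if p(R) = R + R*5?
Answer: 4098066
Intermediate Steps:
w(B, d) = 2 (w(B, d) = (-7 + 5)*(-1) = -2*(-1) = 2)
p(R) = 6*R (p(R) = R + 5*R = 6*R)
(p(54) + 4870)*(787 + w(11, 34)) = (6*54 + 4870)*(787 + 2) = (324 + 4870)*789 = 5194*789 = 4098066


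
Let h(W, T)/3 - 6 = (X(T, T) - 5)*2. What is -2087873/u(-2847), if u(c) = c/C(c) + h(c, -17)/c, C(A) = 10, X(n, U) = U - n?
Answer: 19813914770/2701763 ≈ 7333.7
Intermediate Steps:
h(W, T) = -12 (h(W, T) = 18 + 3*(((T - T) - 5)*2) = 18 + 3*((0 - 5)*2) = 18 + 3*(-5*2) = 18 + 3*(-10) = 18 - 30 = -12)
u(c) = -12/c + c/10 (u(c) = c/10 - 12/c = -12/c + c/10)
-2087873/u(-2847) = -2087873/(-12/(-2847) + (1/10)*(-2847)) = -2087873/(-12*(-1/2847) - 2847/10) = -2087873/(4/949 - 2847/10) = -2087873/(-2701763/9490) = -2087873*(-9490/2701763) = 19813914770/2701763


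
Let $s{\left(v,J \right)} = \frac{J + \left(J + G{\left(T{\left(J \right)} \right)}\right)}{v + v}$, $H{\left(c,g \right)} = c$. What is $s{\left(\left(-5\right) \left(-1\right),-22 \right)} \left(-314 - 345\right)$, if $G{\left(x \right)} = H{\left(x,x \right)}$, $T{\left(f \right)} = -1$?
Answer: $\frac{5931}{2} \approx 2965.5$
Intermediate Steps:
$G{\left(x \right)} = x$
$s{\left(v,J \right)} = \frac{-1 + 2 J}{2 v}$ ($s{\left(v,J \right)} = \frac{J + \left(J - 1\right)}{v + v} = \frac{J + \left(-1 + J\right)}{2 v} = \left(-1 + 2 J\right) \frac{1}{2 v} = \frac{-1 + 2 J}{2 v}$)
$s{\left(\left(-5\right) \left(-1\right),-22 \right)} \left(-314 - 345\right) = \frac{- \frac{1}{2} - 22}{\left(-5\right) \left(-1\right)} \left(-314 - 345\right) = \frac{1}{5} \left(- \frac{45}{2}\right) \left(-314 - 345\right) = \frac{1}{5} \left(- \frac{45}{2}\right) \left(-659\right) = \left(- \frac{9}{2}\right) \left(-659\right) = \frac{5931}{2}$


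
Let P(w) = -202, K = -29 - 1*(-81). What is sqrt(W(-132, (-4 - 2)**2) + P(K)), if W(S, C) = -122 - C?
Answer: 6*I*sqrt(10) ≈ 18.974*I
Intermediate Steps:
K = 52 (K = -29 + 81 = 52)
sqrt(W(-132, (-4 - 2)**2) + P(K)) = sqrt((-122 - (-4 - 2)**2) - 202) = sqrt((-122 - 1*(-6)**2) - 202) = sqrt((-122 - 1*36) - 202) = sqrt((-122 - 36) - 202) = sqrt(-158 - 202) = sqrt(-360) = 6*I*sqrt(10)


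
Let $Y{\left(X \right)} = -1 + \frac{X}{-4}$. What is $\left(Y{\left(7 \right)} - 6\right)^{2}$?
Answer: $\frac{1225}{16} \approx 76.563$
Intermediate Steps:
$Y{\left(X \right)} = -1 - \frac{X}{4}$ ($Y{\left(X \right)} = -1 + X \left(- \frac{1}{4}\right) = -1 - \frac{X}{4}$)
$\left(Y{\left(7 \right)} - 6\right)^{2} = \left(\left(-1 - \frac{7}{4}\right) - 6\right)^{2} = \left(- \frac{11}{4} - 6\right)^{2} = \left(- \frac{35}{4}\right)^{2} = \frac{1225}{16}$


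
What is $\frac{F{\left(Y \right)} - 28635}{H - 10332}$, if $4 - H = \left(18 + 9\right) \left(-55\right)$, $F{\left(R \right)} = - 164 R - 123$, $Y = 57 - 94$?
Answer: $\frac{22690}{8843} \approx 2.5659$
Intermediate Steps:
$Y = -37$ ($Y = 57 - 94 = -37$)
$F{\left(R \right)} = -123 - 164 R$
$H = 1489$ ($H = 4 - \left(18 + 9\right) \left(-55\right) = 4 - 27 \left(-55\right) = 4 - -1485 = 4 + 1485 = 1489$)
$\frac{F{\left(Y \right)} - 28635}{H - 10332} = \frac{\left(-123 - -6068\right) - 28635}{1489 - 10332} = \frac{\left(-123 + 6068\right) - 28635}{-8843} = \left(5945 - 28635\right) \left(- \frac{1}{8843}\right) = \left(-22690\right) \left(- \frac{1}{8843}\right) = \frac{22690}{8843}$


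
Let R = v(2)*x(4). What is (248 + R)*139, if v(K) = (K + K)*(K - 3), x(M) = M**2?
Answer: 25576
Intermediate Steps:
v(K) = 2*K*(-3 + K) (v(K) = (2*K)*(-3 + K) = 2*K*(-3 + K))
R = -64 (R = (2*2*(-3 + 2))*4**2 = (2*2*(-1))*16 = -4*16 = -64)
(248 + R)*139 = (248 - 64)*139 = 184*139 = 25576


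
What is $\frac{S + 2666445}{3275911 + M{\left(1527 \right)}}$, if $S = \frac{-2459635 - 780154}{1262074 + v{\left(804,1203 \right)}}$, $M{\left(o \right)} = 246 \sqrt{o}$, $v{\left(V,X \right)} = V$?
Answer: $\frac{11031274819862682031}{13552575853064524342} - \frac{414189153137283 \sqrt{1527}}{6776287926532262171} \approx 0.81157$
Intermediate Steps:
$S = - \frac{3239789}{1262878}$ ($S = \frac{-2459635 - 780154}{1262074 + 804} = - \frac{3239789}{1262878} \approx -2.5654$)
$\frac{S + 2666445}{3275911 + M{\left(1527 \right)}} = \frac{- \frac{3239789}{1262878} + 2666445}{3275911 + 246 \sqrt{1527}} = \frac{3367391488921}{1262878 \left(3275911 + 246 \sqrt{1527}\right)}$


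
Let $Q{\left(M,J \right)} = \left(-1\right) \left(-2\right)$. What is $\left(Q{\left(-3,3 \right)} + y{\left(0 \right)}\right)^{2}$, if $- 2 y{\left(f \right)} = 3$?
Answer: $\frac{1}{4} \approx 0.25$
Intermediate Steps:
$Q{\left(M,J \right)} = 2$
$y{\left(f \right)} = - \frac{3}{2}$ ($y{\left(f \right)} = \left(- \frac{1}{2}\right) 3 = - \frac{3}{2}$)
$\left(Q{\left(-3,3 \right)} + y{\left(0 \right)}\right)^{2} = \left(2 - \frac{3}{2}\right)^{2} = \left(\frac{1}{2}\right)^{2} = \frac{1}{4}$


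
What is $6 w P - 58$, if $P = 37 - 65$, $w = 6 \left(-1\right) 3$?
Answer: $2966$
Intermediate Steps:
$w = -18$ ($w = \left(-6\right) 3 = -18$)
$P = -28$
$6 w P - 58 = 6 \left(-18\right) \left(-28\right) - 58 = \left(-108\right) \left(-28\right) - 58 = 3024 - 58 = 2966$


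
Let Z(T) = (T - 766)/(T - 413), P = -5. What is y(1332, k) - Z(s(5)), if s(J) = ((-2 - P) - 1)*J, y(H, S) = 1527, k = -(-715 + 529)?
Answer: 614625/403 ≈ 1525.1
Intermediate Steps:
k = 186 (k = -1*(-186) = 186)
s(J) = 2*J (s(J) = ((-2 - 1*(-5)) - 1)*J = ((-2 + 5) - 1)*J = (3 - 1)*J = 2*J)
Z(T) = (-766 + T)/(-413 + T)
y(1332, k) - Z(s(5)) = 1527 - (-766 + 2*5)/(-413 + 2*5) = 1527 - (-766 + 10)/(-413 + 10) = 1527 - (-756)/(-403) = 1527 - (-1)*(-756)/403 = 1527 - 1*756/403 = 1527 - 756/403 = 614625/403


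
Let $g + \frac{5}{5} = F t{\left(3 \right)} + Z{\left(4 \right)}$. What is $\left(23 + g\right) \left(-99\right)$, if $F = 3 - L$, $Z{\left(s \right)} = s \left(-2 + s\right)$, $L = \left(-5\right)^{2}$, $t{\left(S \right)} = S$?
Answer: $3564$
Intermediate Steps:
$L = 25$
$F = -22$ ($F = 3 - 25 = -22$)
$g = -59$ ($g = -1 + \left(\left(-22\right) 3 + 4 \left(-2 + 4\right)\right) = -1 + \left(-66 + 4 \cdot 2\right) = -1 + \left(-66 + 8\right) = -1 - 58 = -59$)
$\left(23 + g\right) \left(-99\right) = \left(23 - 59\right) \left(-99\right) = \left(-36\right) \left(-99\right) = 3564$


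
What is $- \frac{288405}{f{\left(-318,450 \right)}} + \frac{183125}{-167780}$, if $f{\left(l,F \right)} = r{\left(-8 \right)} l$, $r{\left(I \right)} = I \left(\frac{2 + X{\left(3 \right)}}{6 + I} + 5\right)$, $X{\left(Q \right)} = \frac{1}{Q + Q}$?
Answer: $- \frac{627665605}{20896999} \approx -30.036$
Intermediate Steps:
$X{\left(Q \right)} = \frac{1}{2 Q}$
$r{\left(I \right)} = I \left(5 + \frac{13}{6 \left(6 + I\right)}\right)$ ($r{\left(I \right)} = I \left(\frac{2 + \frac{1}{2 \cdot 3}}{6 + I} + 5\right) = I \left(\frac{2 + \frac{1}{2} \cdot \frac{1}{3}}{6 + I} + 5\right) = I \left(\frac{2 + \frac{1}{6}}{6 + I} + 5\right) = I \left(\frac{13}{6 \left(6 + I\right)} + 5\right) = I \left(5 + \frac{13}{6 \left(6 + I\right)}\right)$)
$f{\left(l,F \right)} = - \frac{94 l}{3}$ ($f{\left(l,F \right)} = \frac{1}{6} \left(-8\right) \frac{1}{6 - 8} \left(193 + 30 \left(-8\right)\right) l = \frac{1}{6} \left(-8\right) \frac{1}{-2} \left(193 - 240\right) l = \frac{1}{6} \left(-8\right) \left(- \frac{1}{2}\right) \left(-47\right) l = - \frac{94 l}{3}$)
$- \frac{288405}{f{\left(-318,450 \right)}} + \frac{183125}{-167780} = - \frac{288405}{\left(- \frac{94}{3}\right) \left(-318\right)} + \frac{183125}{-167780} = - \frac{288405}{9964} + 183125 \left(- \frac{1}{167780}\right) = \left(-288405\right) \frac{1}{9964} - \frac{36625}{33556} = - \frac{288405}{9964} - \frac{36625}{33556} = - \frac{627665605}{20896999}$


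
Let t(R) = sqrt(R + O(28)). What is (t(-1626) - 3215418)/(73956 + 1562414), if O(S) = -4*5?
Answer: -1607709/818185 + I*sqrt(1646)/1636370 ≈ -1.965 + 2.4793e-5*I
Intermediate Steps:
O(S) = -20
t(R) = sqrt(-20 + R) (t(R) = sqrt(R - 20) = sqrt(-20 + R))
(t(-1626) - 3215418)/(73956 + 1562414) = (sqrt(-20 - 1626) - 3215418)/(73956 + 1562414) = (sqrt(-1646) - 3215418)/1636370 = (I*sqrt(1646) - 3215418)*(1/1636370) = (-3215418 + I*sqrt(1646))*(1/1636370) = -1607709/818185 + I*sqrt(1646)/1636370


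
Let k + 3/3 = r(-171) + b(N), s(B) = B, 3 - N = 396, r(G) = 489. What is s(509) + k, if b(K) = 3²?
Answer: 1006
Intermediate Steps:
N = -393 (N = 3 - 1*396 = 3 - 396 = -393)
b(K) = 9
k = 497 (k = -1 + (489 + 9) = -1 + 498 = 497)
s(509) + k = 509 + 497 = 1006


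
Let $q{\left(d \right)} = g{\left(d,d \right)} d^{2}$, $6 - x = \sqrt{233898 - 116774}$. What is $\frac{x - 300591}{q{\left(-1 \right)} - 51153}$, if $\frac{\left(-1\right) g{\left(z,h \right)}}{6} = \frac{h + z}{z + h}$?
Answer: $\frac{100195}{17053} + \frac{2 \sqrt{29281}}{51159} \approx 5.8822$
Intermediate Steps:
$g{\left(z,h \right)} = -6$ ($g{\left(z,h \right)} = - 6 \frac{h + z}{z + h} = - 6 \frac{h + z}{h + z} = \left(-6\right) 1 = -6$)
$x = 6 - 2 \sqrt{29281}$ ($x = 6 - \sqrt{233898 - 116774} = 6 - \sqrt{117124} = 6 - 2 \sqrt{29281} \approx -336.23$)
$q{\left(d \right)} = - 6 d^{2}$
$\frac{x - 300591}{q{\left(-1 \right)} - 51153} = \frac{\left(6 - 2 \sqrt{29281}\right) - 300591}{- 6 \left(-1\right)^{2} - 51153} = \frac{-300585 - 2 \sqrt{29281}}{\left(-6\right) 1 - 51153} = \frac{-300585 - 2 \sqrt{29281}}{-6 - 51153} = \frac{-300585 - 2 \sqrt{29281}}{-51159} = \left(-300585 - 2 \sqrt{29281}\right) \left(- \frac{1}{51159}\right) = \frac{100195}{17053} + \frac{2 \sqrt{29281}}{51159}$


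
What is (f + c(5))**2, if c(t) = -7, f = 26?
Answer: 361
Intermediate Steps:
(f + c(5))**2 = (26 - 7)**2 = 19**2 = 361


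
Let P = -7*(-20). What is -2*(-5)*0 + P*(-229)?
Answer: -32060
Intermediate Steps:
P = 140
-2*(-5)*0 + P*(-229) = -2*(-5)*0 + 140*(-229) = 10*0 - 32060 = 0 - 32060 = -32060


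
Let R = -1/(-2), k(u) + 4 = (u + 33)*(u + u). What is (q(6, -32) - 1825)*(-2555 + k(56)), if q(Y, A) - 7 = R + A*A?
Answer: -11758083/2 ≈ -5.8790e+6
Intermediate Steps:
k(u) = -4 + 2*u*(33 + u) (k(u) = -4 + (u + 33)*(u + u) = -4 + (33 + u)*(2*u) = -4 + 2*u*(33 + u))
R = ½ (R = -1*(-½) = ½ ≈ 0.50000)
q(Y, A) = 15/2 + A² (q(Y, A) = 7 + (½ + A*A) = 7 + (½ + A²) = 15/2 + A²)
(q(6, -32) - 1825)*(-2555 + k(56)) = ((15/2 + (-32)²) - 1825)*(-2555 + (-4 + 2*56² + 66*56)) = ((15/2 + 1024) - 1825)*(-2555 + (-4 + 2*3136 + 3696)) = (2063/2 - 1825)*(-2555 + (-4 + 6272 + 3696)) = -1587*(-2555 + 9964)/2 = -1587/2*7409 = -11758083/2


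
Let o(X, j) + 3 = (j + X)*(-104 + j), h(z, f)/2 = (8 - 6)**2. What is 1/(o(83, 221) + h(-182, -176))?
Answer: 1/35573 ≈ 2.8111e-5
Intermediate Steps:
h(z, f) = 8 (h(z, f) = 2*(8 - 6)**2 = 2*2**2 = 2*4 = 8)
o(X, j) = -3 + (-104 + j)*(X + j) (o(X, j) = -3 + (j + X)*(-104 + j) = -3 + (X + j)*(-104 + j) = -3 + (-104 + j)*(X + j))
1/(o(83, 221) + h(-182, -176)) = 1/((-3 + 221**2 - 104*83 - 104*221 + 83*221) + 8) = 1/((-3 + 48841 - 8632 - 22984 + 18343) + 8) = 1/(35565 + 8) = 1/35573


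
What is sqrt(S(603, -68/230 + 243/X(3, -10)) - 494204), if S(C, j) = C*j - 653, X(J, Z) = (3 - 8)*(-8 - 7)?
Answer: 2*I*sqrt(1630250902)/115 ≈ 702.2*I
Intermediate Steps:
X(J, Z) = 75 (X(J, Z) = -5*(-15) = 75)
S(C, j) = -653 + C*j
sqrt(S(603, -68/230 + 243/X(3, -10)) - 494204) = sqrt((-653 + 603*(-68/230 + 243/75)) - 494204) = sqrt((-653 + 603*(-68*1/230 + 243*(1/75))) - 494204) = sqrt((-653 + 603*(-34/115 + 81/25)) - 494204) = sqrt((-653 + 603*(1693/575)) - 494204) = sqrt((-653 + 1020879/575) - 494204) = sqrt(645404/575 - 494204) = sqrt(-283521896/575) = 2*I*sqrt(1630250902)/115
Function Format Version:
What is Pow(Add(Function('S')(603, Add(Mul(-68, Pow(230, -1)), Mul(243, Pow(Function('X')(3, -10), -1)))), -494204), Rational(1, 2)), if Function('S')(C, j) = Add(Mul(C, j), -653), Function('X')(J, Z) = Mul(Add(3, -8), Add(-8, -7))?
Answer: Mul(Rational(2, 115), I, Pow(1630250902, Rational(1, 2))) ≈ Mul(702.20, I)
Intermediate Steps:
Function('X')(J, Z) = 75 (Function('X')(J, Z) = Mul(-5, -15) = 75)
Function('S')(C, j) = Add(-653, Mul(C, j))
Pow(Add(Function('S')(603, Add(Mul(-68, Pow(230, -1)), Mul(243, Pow(Function('X')(3, -10), -1)))), -494204), Rational(1, 2)) = Pow(Add(Add(-653, Mul(603, Add(Mul(-68, Pow(230, -1)), Mul(243, Pow(75, -1))))), -494204), Rational(1, 2)) = Pow(Add(Add(-653, Mul(603, Add(Mul(-68, Rational(1, 230)), Mul(243, Rational(1, 75))))), -494204), Rational(1, 2)) = Pow(Add(Add(-653, Mul(603, Add(Rational(-34, 115), Rational(81, 25)))), -494204), Rational(1, 2)) = Pow(Add(Add(-653, Mul(603, Rational(1693, 575))), -494204), Rational(1, 2)) = Pow(Add(Add(-653, Rational(1020879, 575)), -494204), Rational(1, 2)) = Pow(Add(Rational(645404, 575), -494204), Rational(1, 2)) = Pow(Rational(-283521896, 575), Rational(1, 2)) = Mul(Rational(2, 115), I, Pow(1630250902, Rational(1, 2)))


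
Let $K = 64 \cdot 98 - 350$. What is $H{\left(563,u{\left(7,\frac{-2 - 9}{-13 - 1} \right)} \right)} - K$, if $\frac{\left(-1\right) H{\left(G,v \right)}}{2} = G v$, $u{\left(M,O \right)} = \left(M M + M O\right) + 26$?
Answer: $-96565$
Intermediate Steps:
$K = 5922$ ($K = 6272 - 350 = 5922$)
$u{\left(M,O \right)} = 26 + M^{2} + M O$ ($u{\left(M,O \right)} = \left(M^{2} + M O\right) + 26 = 26 + M^{2} + M O$)
$H{\left(G,v \right)} = - 2 G v$
$H{\left(563,u{\left(7,\frac{-2 - 9}{-13 - 1} \right)} \right)} - K = \left(-2\right) 563 \left(26 + 7^{2} + 7 \frac{-2 - 9}{-13 - 1}\right) - 5922 = \left(-2\right) 563 \left(26 + 49 + 7 \left(- \frac{11}{-14}\right)\right) - 5922 = \left(-2\right) 563 \left(26 + 49 + 7 \left(\left(-11\right) \left(- \frac{1}{14}\right)\right)\right) - 5922 = \left(-2\right) 563 \left(26 + 49 + 7 \cdot \frac{11}{14}\right) - 5922 = \left(-2\right) 563 \left(26 + 49 + \frac{11}{2}\right) - 5922 = \left(-2\right) 563 \cdot \frac{161}{2} - 5922 = -90643 - 5922 = -96565$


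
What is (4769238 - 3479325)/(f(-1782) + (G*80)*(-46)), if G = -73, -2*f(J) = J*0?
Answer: 1289913/268640 ≈ 4.8016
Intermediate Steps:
f(J) = 0 (f(J) = -J*0/2 = -1/2*0 = 0)
(4769238 - 3479325)/(f(-1782) + (G*80)*(-46)) = (4769238 - 3479325)/(0 - 73*80*(-46)) = 1289913/(0 - 5840*(-46)) = 1289913/(0 + 268640) = 1289913/268640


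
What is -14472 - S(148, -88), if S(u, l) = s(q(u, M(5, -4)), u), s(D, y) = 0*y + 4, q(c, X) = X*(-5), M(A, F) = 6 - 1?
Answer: -14476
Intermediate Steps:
M(A, F) = 5
q(c, X) = -5*X
s(D, y) = 4 (s(D, y) = 0 + 4 = 4)
S(u, l) = 4
-14472 - S(148, -88) = -14472 - 1*4 = -14472 - 4 = -14476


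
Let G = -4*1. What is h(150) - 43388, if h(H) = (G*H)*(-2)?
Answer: -42188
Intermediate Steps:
G = -4
h(H) = 8*H (h(H) = -4*H*(-2) = 8*H)
h(150) - 43388 = 8*150 - 43388 = 1200 - 43388 = -42188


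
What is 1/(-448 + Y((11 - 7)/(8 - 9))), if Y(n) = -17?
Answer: -1/465 ≈ -0.0021505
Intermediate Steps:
1/(-448 + Y((11 - 7)/(8 - 9))) = 1/(-448 - 17) = 1/(-465) = -1/465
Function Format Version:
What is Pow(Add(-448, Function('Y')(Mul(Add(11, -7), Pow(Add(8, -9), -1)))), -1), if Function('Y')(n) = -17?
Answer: Rational(-1, 465) ≈ -0.0021505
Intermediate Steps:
Pow(Add(-448, Function('Y')(Mul(Add(11, -7), Pow(Add(8, -9), -1)))), -1) = Pow(Add(-448, -17), -1) = Pow(-465, -1) = Rational(-1, 465)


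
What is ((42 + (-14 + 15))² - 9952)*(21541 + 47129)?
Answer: -556433010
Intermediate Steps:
((42 + (-14 + 15))² - 9952)*(21541 + 47129) = ((42 + 1)² - 9952)*68670 = (43² - 9952)*68670 = (1849 - 9952)*68670 = -8103*68670 = -556433010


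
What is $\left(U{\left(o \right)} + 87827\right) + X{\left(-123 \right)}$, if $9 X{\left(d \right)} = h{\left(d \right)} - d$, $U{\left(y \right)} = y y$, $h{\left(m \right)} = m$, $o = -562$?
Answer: $403671$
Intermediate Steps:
$U{\left(y \right)} = y^{2}$
$X{\left(d \right)} = 0$ ($X{\left(d \right)} = \frac{d - d}{9} = \frac{1}{9} \cdot 0 = 0$)
$\left(U{\left(o \right)} + 87827\right) + X{\left(-123 \right)} = \left(\left(-562\right)^{2} + 87827\right) + 0 = \left(315844 + 87827\right) + 0 = 403671 + 0 = 403671$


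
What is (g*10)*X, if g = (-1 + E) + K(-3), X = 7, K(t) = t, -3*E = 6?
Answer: -420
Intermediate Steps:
E = -2 (E = -1/3*6 = -2)
g = -6 (g = (-1 - 2) - 3 = -3 - 3 = -6)
(g*10)*X = -6*10*7 = -60*7 = -420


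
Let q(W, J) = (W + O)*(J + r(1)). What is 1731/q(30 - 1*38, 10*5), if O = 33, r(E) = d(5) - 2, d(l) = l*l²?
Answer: 1731/4325 ≈ 0.40023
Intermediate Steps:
d(l) = l³
r(E) = 123 (r(E) = 5³ - 2 = 125 - 2 = 123)
q(W, J) = (33 + W)*(123 + J) (q(W, J) = (W + 33)*(J + 123) = (33 + W)*(123 + J))
1731/q(30 - 1*38, 10*5) = 1731/(4059 + 33*(10*5) + 123*(30 - 1*38) + (10*5)*(30 - 1*38)) = 1731/(4059 + 33*50 + 123*(30 - 38) + 50*(30 - 38)) = 1731/(4059 + 1650 + 123*(-8) + 50*(-8)) = 1731/(4059 + 1650 - 984 - 400) = 1731/4325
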